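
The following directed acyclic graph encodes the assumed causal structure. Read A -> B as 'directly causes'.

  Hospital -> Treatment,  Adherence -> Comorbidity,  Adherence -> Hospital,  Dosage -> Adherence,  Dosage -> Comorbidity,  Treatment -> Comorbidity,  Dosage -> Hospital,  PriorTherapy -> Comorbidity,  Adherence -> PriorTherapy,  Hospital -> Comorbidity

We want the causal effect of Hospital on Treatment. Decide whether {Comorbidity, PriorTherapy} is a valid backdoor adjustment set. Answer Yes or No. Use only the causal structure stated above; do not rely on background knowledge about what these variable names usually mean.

Backdoor paths from Hospital to Treatment (paths whose first edge points into Hospital):
  P1: Hospital <- Dosage -> Adherence -> PriorTherapy -> Comorbidity <- Treatment
  P2: Hospital <- Dosage -> Adherence -> Comorbidity <- Treatment
  P3: Hospital <- Dosage -> Comorbidity <- Treatment
  P4: Hospital <- Adherence <- Dosage -> Comorbidity <- Treatment
  P5: Hospital <- Adherence -> PriorTherapy -> Comorbidity <- Treatment
  P6: Hospital <- Adherence -> Comorbidity <- Treatment
Condition 1 (no descendant of Hospital in the set): FAILS — Comorbidity is a descendant of Hospital.
Condition 2 (every backdoor path blocked by {Comorbidity, PriorTherapy}):
  P1: blocked at chain node PriorTherapy ∈ conditioning set.
  P2: open — collider(s) Comorbidity are conditioned on (or have a conditioned descendant) and no non-collider on the path is in the set.
  P3: open — collider(s) Comorbidity are conditioned on (or have a conditioned descendant) and no non-collider on the path is in the set.
  P4: open — collider(s) Comorbidity are conditioned on (or have a conditioned descendant) and no non-collider on the path is in the set.
  P5: blocked at chain node PriorTherapy ∈ conditioning set.
  P6: open — collider(s) Comorbidity are conditioned on (or have a conditioned descendant) and no non-collider on the path is in the set.
{Comorbidity, PriorTherapy} does not satisfy the backdoor criterion.

No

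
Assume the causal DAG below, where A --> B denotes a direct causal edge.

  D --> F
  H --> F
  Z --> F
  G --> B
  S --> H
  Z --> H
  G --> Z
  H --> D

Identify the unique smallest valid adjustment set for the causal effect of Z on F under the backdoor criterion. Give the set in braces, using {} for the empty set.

{}

Variables eligible for adjustment (non-descendants of Z, excluding Z and F): {B, G, S}.
Backdoor paths from Z to F:
  (none)
With no backdoor paths the empty set already satisfies the criterion, and it is trivially minimal.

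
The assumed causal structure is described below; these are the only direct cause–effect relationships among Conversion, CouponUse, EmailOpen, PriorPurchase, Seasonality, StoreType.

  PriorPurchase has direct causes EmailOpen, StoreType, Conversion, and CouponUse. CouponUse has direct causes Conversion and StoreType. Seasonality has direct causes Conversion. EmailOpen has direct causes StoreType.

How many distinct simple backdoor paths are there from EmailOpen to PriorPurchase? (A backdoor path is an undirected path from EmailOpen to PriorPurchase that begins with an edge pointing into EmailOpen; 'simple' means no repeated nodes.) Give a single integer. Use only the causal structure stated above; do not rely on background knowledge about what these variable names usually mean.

A backdoor path from EmailOpen to PriorPurchase is any simple undirected path whose first edge points into EmailOpen (i.e. leaves EmailOpen via a parent).
Parents of EmailOpen: {StoreType}.
Enumerating:
  P1: EmailOpen <- StoreType -> CouponUse <- Conversion -> PriorPurchase
  P2: EmailOpen <- StoreType -> CouponUse -> PriorPurchase
  P3: EmailOpen <- StoreType -> PriorPurchase
That exhausts the simple backdoor paths. Count: 3.

3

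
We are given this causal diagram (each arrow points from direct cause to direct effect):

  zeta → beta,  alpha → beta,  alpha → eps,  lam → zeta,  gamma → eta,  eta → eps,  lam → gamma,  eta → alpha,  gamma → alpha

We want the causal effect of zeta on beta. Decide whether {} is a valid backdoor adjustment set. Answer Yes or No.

Backdoor paths from zeta to beta (paths whose first edge points into zeta):
  P1: zeta <- lam -> gamma -> eta -> alpha -> beta
  P2: zeta <- lam -> gamma -> eta -> eps <- alpha -> beta
  P3: zeta <- lam -> gamma -> alpha -> beta
Condition 1 (no descendant of zeta in the set): holds — descendants of zeta are {beta}; none are in {}.
Condition 2 (every backdoor path blocked by {}):
  P1: open — no interior node is in the conditioning set.
  P2: blocked at collider eps (neither it nor any descendant is in the conditioning set).
  P3: open — no interior node is in the conditioning set.
{} does not satisfy the backdoor criterion.

No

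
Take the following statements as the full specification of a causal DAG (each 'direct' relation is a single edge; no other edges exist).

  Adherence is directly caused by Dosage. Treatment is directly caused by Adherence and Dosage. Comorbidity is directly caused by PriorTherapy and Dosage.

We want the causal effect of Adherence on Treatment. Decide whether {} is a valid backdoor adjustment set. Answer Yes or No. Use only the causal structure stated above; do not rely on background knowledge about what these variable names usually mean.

Backdoor paths from Adherence to Treatment (paths whose first edge points into Adherence):
  P1: Adherence <- Dosage -> Treatment
Condition 1 (no descendant of Adherence in the set): holds — descendants of Adherence are {Treatment}; none are in {}.
Condition 2 (every backdoor path blocked by {}):
  P1: open — no interior node is in the conditioning set.
{} does not satisfy the backdoor criterion.

No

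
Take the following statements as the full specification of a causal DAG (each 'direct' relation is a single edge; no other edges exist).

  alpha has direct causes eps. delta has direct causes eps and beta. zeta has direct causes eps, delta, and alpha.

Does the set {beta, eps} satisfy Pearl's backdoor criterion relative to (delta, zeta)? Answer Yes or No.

Yes

Backdoor paths from delta to zeta (paths whose first edge points into delta):
  P1: delta <- eps -> alpha -> zeta
  P2: delta <- eps -> zeta
Condition 1 (no descendant of delta in the set): holds — descendants of delta are {zeta}; none are in {beta, eps}.
Condition 2 (every backdoor path blocked by {beta, eps}):
  P1: blocked at fork node eps ∈ conditioning set.
  P2: blocked at fork node eps ∈ conditioning set.
{beta, eps} satisfies the backdoor criterion.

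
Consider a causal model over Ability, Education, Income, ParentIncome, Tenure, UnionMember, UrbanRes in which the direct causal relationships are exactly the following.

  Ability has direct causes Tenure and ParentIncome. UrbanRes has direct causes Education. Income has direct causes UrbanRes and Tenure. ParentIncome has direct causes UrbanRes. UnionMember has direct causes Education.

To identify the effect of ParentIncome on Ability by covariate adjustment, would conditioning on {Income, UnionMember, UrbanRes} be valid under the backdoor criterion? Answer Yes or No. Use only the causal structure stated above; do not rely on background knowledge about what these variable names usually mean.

Backdoor paths from ParentIncome to Ability (paths whose first edge points into ParentIncome):
  P1: ParentIncome <- UrbanRes -> Income <- Tenure -> Ability
Condition 1 (no descendant of ParentIncome in the set): holds — descendants of ParentIncome are {Ability}; none are in {Income, UnionMember, UrbanRes}.
Condition 2 (every backdoor path blocked by {Income, UnionMember, UrbanRes}):
  P1: blocked at fork node UrbanRes ∈ conditioning set.
{Income, UnionMember, UrbanRes} satisfies the backdoor criterion.

Yes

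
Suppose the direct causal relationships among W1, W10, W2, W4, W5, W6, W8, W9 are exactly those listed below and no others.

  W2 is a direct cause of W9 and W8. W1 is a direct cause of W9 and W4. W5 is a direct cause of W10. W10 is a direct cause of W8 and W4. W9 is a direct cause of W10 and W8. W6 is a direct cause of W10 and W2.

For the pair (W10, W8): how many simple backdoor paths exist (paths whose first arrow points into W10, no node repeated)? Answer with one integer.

4

A backdoor path from W10 to W8 is any simple undirected path whose first edge points into W10 (i.e. leaves W10 via a parent).
Parents of W10: {W5, W6, W9}.
Enumerating:
  P1: W10 <- W6 -> W2 -> W9 -> W8
  P2: W10 <- W6 -> W2 -> W8
  P3: W10 <- W9 <- W2 -> W8
  P4: W10 <- W9 -> W8
That exhausts the simple backdoor paths. Count: 4.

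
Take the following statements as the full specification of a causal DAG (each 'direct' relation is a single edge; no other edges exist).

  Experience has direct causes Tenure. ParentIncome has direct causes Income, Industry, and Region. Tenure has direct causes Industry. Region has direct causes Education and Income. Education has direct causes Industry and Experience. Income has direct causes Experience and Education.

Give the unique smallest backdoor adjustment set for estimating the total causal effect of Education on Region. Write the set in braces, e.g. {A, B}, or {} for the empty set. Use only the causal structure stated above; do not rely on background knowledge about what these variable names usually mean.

{Experience}

Variables eligible for adjustment (non-descendants of Education, excluding Education and Region): {Experience, Industry, Tenure}.
Backdoor paths from Education to Region:
  P1: Education <- Industry -> Tenure -> Experience -> Income -> Region
  P2: Education <- Industry -> Tenure -> Experience -> Income -> ParentIncome <- Region
  P3: Education <- Industry -> ParentIncome <- Income -> Region
  P4: Education <- Industry -> ParentIncome <- Region
  P5: Education <- Experience <- Tenure <- Industry -> ParentIncome <- Income -> Region
  P6: Education <- Experience <- Tenure <- Industry -> ParentIncome <- Region
  P7: Education <- Experience -> Income -> Region
  P8: Education <- Experience -> Income -> ParentIncome <- Region
The empty set is not sufficient: P1 (Education <- Industry -> Tenure -> Experience -> Income -> Region) has no collider blocking it and no conditioned non-collider, so it is open.
Try {Experience}:
  P1: blocked at chain node Experience ∈ conditioning set.
  P2: blocked at chain node Experience ∈ conditioning set.
  P3: blocked at collider ParentIncome (neither it nor any descendant is in the conditioning set).
  P4: blocked at collider ParentIncome (neither it nor any descendant is in the conditioning set).
  P5: blocked at chain node Experience ∈ conditioning set.
  P6: blocked at chain node Experience ∈ conditioning set.
  P7: blocked at fork node Experience ∈ conditioning set.
  P8: blocked at fork node Experience ∈ conditioning set.
{Experience} contains no descendant of Education and blocks every backdoor path.
No other singleton works — e.g. {Industry} leaves P7 open — so {Experience} is the unique smallest valid adjustment set.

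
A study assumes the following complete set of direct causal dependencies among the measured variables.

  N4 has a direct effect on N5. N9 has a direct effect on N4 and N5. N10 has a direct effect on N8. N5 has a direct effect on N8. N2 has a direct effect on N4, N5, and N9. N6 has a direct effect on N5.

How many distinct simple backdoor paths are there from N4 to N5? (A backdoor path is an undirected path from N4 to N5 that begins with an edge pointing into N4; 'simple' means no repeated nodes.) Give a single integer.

4

A backdoor path from N4 to N5 is any simple undirected path whose first edge points into N4 (i.e. leaves N4 via a parent).
Parents of N4: {N2, N9}.
Enumerating:
  P1: N4 <- N2 -> N9 -> N5
  P2: N4 <- N2 -> N5
  P3: N4 <- N9 <- N2 -> N5
  P4: N4 <- N9 -> N5
That exhausts the simple backdoor paths. Count: 4.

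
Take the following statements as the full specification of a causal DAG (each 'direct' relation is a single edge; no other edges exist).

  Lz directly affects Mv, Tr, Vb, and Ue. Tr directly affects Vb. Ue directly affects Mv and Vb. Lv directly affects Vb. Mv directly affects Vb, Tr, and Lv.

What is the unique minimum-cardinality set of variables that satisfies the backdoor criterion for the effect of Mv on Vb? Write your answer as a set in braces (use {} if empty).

{Lz, Ue}

Variables eligible for adjustment (non-descendants of Mv, excluding Mv and Vb): {Lz, Ue}.
Backdoor paths from Mv to Vb:
  P1: Mv <- Lz -> Ue -> Vb
  P2: Mv <- Lz -> Tr -> Vb
  P3: Mv <- Lz -> Vb
  P4: Mv <- Ue <- Lz -> Tr -> Vb
  P5: Mv <- Ue <- Lz -> Vb
  P6: Mv <- Ue -> Vb
The empty set is not sufficient: P1 (Mv <- Lz -> Ue -> Vb) has no collider blocking it and no conditioned non-collider, so it is open.
Try {Lz, Ue}:
  P1: blocked at fork node Lz ∈ conditioning set.
  P2: blocked at fork node Lz ∈ conditioning set.
  P3: blocked at fork node Lz ∈ conditioning set.
  P4: blocked at chain node Ue ∈ conditioning set.
  P5: blocked at chain node Ue ∈ conditioning set.
  P6: blocked at fork node Ue ∈ conditioning set.
{Lz, Ue} contains no descendant of Mv and blocks every backdoor path.
Every element of {Lz, Ue} is needed (dropping Lz leaves P2 open; dropping Ue leaves P6 open), so no proper subset is valid.
Among all size-2 subsets of the eligible variables, only {Lz, Ue} blocks every backdoor path, so it is the unique smallest valid adjustment set.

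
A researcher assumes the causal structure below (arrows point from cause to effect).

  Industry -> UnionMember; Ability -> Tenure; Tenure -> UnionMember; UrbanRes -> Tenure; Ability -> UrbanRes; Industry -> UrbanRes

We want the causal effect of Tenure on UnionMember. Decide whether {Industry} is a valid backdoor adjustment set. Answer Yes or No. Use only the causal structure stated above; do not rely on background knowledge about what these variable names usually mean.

Backdoor paths from Tenure to UnionMember (paths whose first edge points into Tenure):
  P1: Tenure <- Ability -> UrbanRes <- Industry -> UnionMember
  P2: Tenure <- UrbanRes <- Industry -> UnionMember
Condition 1 (no descendant of Tenure in the set): holds — descendants of Tenure are {UnionMember}; none are in {Industry}.
Condition 2 (every backdoor path blocked by {Industry}):
  P1: blocked at collider UrbanRes (neither it nor any descendant is in the conditioning set).
  P2: blocked at fork node Industry ∈ conditioning set.
{Industry} satisfies the backdoor criterion.

Yes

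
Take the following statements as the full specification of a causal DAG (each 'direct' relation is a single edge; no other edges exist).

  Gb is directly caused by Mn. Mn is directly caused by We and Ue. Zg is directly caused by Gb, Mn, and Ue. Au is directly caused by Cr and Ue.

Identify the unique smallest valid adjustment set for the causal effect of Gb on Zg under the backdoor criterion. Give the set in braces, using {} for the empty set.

Variables eligible for adjustment (non-descendants of Gb, excluding Gb and Zg): {Au, Cr, Mn, Ue, We}.
Backdoor paths from Gb to Zg:
  P1: Gb <- Mn <- Ue -> Zg
  P2: Gb <- Mn -> Zg
The empty set is not sufficient: P1 (Gb <- Mn <- Ue -> Zg) has no collider blocking it and no conditioned non-collider, so it is open.
Try {Mn}:
  P1: blocked at chain node Mn ∈ conditioning set.
  P2: blocked at fork node Mn ∈ conditioning set.
{Mn} contains no descendant of Gb and blocks every backdoor path.
No other singleton works — e.g. {Ue} leaves P2 open — so {Mn} is the unique smallest valid adjustment set.

{Mn}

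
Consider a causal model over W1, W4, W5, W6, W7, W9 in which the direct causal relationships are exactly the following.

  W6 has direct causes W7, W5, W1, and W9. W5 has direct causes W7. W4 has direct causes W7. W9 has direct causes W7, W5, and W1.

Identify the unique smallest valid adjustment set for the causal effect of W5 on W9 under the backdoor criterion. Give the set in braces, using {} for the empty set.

{W7}

Variables eligible for adjustment (non-descendants of W5, excluding W5 and W9): {W1, W4, W7}.
Backdoor paths from W5 to W9:
  P1: W5 <- W7 -> W9
  P2: W5 <- W7 -> W6 <- W1 -> W9
  P3: W5 <- W7 -> W6 <- W9
The empty set is not sufficient: P1 (W5 <- W7 -> W9) has no collider blocking it and no conditioned non-collider, so it is open.
Try {W7}:
  P1: blocked at fork node W7 ∈ conditioning set.
  P2: blocked at fork node W7 ∈ conditioning set.
  P3: blocked at fork node W7 ∈ conditioning set.
{W7} contains no descendant of W5 and blocks every backdoor path.
No other singleton works — e.g. {W4} leaves P1 open — so {W7} is the unique smallest valid adjustment set.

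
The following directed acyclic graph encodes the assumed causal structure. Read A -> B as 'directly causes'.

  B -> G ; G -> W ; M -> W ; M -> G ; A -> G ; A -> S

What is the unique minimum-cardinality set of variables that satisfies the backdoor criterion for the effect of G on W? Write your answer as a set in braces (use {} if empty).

{M}

Variables eligible for adjustment (non-descendants of G, excluding G and W): {A, B, M, S}.
Backdoor paths from G to W:
  P1: G <- M -> W
The empty set is not sufficient: P1 (G <- M -> W) has no collider blocking it and no conditioned non-collider, so it is open.
Try {M}:
  P1: blocked at fork node M ∈ conditioning set.
{M} contains no descendant of G and blocks every backdoor path.
No other singleton works — e.g. {A} leaves P1 open — so {M} is the unique smallest valid adjustment set.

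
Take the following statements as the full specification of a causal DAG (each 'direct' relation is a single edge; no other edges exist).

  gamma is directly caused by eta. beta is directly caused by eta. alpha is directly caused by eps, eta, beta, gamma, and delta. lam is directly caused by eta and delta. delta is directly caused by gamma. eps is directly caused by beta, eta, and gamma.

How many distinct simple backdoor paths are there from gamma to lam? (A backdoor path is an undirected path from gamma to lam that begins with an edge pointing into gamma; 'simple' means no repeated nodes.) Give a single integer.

6

A backdoor path from gamma to lam is any simple undirected path whose first edge points into gamma (i.e. leaves gamma via a parent).
Parents of gamma: {eta}.
Enumerating:
  P1: gamma <- eta -> beta -> eps -> alpha <- delta -> lam
  P2: gamma <- eta -> beta -> alpha <- delta -> lam
  P3: gamma <- eta -> eps <- beta -> alpha <- delta -> lam
  P4: gamma <- eta -> eps -> alpha <- delta -> lam
  P5: gamma <- eta -> alpha <- delta -> lam
  P6: gamma <- eta -> lam
That exhausts the simple backdoor paths. Count: 6.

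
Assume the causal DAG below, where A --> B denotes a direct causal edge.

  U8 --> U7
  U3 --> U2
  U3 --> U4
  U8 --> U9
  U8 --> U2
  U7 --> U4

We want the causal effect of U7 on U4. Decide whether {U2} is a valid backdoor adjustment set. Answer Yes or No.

No

Backdoor paths from U7 to U4 (paths whose first edge points into U7):
  P1: U7 <- U8 -> U2 <- U3 -> U4
Condition 1 (no descendant of U7 in the set): holds — descendants of U7 are {U4}; none are in {U2}.
Condition 2 (every backdoor path blocked by {U2}):
  P1: open — collider(s) U2 are conditioned on (or have a conditioned descendant) and no non-collider on the path is in the set.
{U2} does not satisfy the backdoor criterion.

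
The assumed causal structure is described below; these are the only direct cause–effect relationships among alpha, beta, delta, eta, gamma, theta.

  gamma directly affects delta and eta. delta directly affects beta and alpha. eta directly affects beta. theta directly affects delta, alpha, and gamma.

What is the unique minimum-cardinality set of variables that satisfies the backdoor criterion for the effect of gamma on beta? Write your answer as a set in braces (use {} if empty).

Variables eligible for adjustment (non-descendants of gamma, excluding gamma and beta): {theta}.
Backdoor paths from gamma to beta:
  P1: gamma <- theta -> delta -> beta
  P2: gamma <- theta -> alpha <- delta -> beta
The empty set is not sufficient: P1 (gamma <- theta -> delta -> beta) has no collider blocking it and no conditioned non-collider, so it is open.
Try {theta}:
  P1: blocked at fork node theta ∈ conditioning set.
  P2: blocked at fork node theta ∈ conditioning set.
{theta} contains no descendant of gamma and blocks every backdoor path.
{theta} is the unique smallest valid adjustment set.

{theta}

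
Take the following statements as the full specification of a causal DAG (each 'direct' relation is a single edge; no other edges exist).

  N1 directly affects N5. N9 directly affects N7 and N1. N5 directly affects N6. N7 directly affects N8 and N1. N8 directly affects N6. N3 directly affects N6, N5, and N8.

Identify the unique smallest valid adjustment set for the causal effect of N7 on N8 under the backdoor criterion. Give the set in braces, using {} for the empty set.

{}

Variables eligible for adjustment (non-descendants of N7, excluding N7 and N8): {N3, N9}.
Backdoor paths from N7 to N8:
  P1: N7 <- N9 -> N1 -> N5 <- N3 -> N8
  P2: N7 <- N9 -> N1 -> N5 <- N3 -> N6 <- N8
  P3: N7 <- N9 -> N1 -> N5 -> N6 <- N3 -> N8
  P4: N7 <- N9 -> N1 -> N5 -> N6 <- N8
Each backdoor path contains an unconditioned collider, so every path is already blocked with the empty conditioning set:
  P1: blocked at collider N5 (neither it nor any descendant is in the conditioning set).
  P2: blocked at collider N5 (neither it nor any descendant is in the conditioning set).
  P3: blocked at collider N6 (neither it nor any descendant is in the conditioning set).
  P4: blocked at collider N6 (neither it nor any descendant is in the conditioning set).
The empty set is therefore the unique smallest valid set.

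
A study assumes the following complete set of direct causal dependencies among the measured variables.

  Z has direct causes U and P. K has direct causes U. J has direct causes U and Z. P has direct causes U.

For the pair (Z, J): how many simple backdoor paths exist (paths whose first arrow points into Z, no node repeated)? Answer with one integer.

A backdoor path from Z to J is any simple undirected path whose first edge points into Z (i.e. leaves Z via a parent).
Parents of Z: {P, U}.
Enumerating:
  P1: Z <- U -> J
  P2: Z <- P <- U -> J
That exhausts the simple backdoor paths. Count: 2.

2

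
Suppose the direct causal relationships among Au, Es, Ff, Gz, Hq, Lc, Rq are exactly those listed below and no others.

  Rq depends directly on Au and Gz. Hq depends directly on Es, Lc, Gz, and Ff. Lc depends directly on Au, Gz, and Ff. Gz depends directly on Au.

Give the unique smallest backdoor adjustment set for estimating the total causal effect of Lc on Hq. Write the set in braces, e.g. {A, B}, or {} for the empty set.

Variables eligible for adjustment (non-descendants of Lc, excluding Lc and Hq): {Au, Es, Ff, Gz, Rq}.
Backdoor paths from Lc to Hq:
  P1: Lc <- Au -> Gz -> Hq
  P2: Lc <- Au -> Rq <- Gz -> Hq
  P3: Lc <- Ff -> Hq
  P4: Lc <- Gz -> Hq
The empty set is not sufficient: P1 (Lc <- Au -> Gz -> Hq) has no collider blocking it and no conditioned non-collider, so it is open.
Try {Ff, Gz}:
  P1: blocked at chain node Gz ∈ conditioning set.
  P2: blocked at collider Rq (neither it nor any descendant is in the conditioning set).
  P3: blocked at fork node Ff ∈ conditioning set.
  P4: blocked at fork node Gz ∈ conditioning set.
{Ff, Gz} contains no descendant of Lc and blocks every backdoor path.
Every element of {Ff, Gz} is needed (dropping Ff leaves P3 open; dropping Gz leaves P1 open), so no proper subset is valid.
Among all size-2 subsets of the eligible variables, only {Ff, Gz} blocks every backdoor path, so it is the unique smallest valid adjustment set.

{Ff, Gz}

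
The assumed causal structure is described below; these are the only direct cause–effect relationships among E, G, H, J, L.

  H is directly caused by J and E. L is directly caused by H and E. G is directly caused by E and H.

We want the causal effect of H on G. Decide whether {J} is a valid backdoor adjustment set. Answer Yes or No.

No

Backdoor paths from H to G (paths whose first edge points into H):
  P1: H <- E -> G
Condition 1 (no descendant of H in the set): holds — descendants of H are {G, L}; none are in {J}.
Condition 2 (every backdoor path blocked by {J}):
  P1: open — no interior node is in the conditioning set.
{J} does not satisfy the backdoor criterion.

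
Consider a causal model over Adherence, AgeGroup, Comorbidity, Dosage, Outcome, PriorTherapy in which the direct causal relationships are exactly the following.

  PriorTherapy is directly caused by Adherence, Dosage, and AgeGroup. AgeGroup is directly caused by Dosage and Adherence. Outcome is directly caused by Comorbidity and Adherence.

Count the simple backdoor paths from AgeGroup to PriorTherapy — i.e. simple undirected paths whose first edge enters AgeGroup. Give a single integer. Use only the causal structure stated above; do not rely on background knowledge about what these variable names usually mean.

2

A backdoor path from AgeGroup to PriorTherapy is any simple undirected path whose first edge points into AgeGroup (i.e. leaves AgeGroup via a parent).
Parents of AgeGroup: {Adherence, Dosage}.
Enumerating:
  P1: AgeGroup <- Dosage -> PriorTherapy
  P2: AgeGroup <- Adherence -> PriorTherapy
That exhausts the simple backdoor paths. Count: 2.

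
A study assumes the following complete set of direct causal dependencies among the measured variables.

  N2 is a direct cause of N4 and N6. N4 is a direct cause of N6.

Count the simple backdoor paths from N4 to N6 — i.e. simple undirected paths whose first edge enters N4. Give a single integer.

A backdoor path from N4 to N6 is any simple undirected path whose first edge points into N4 (i.e. leaves N4 via a parent).
Parents of N4: {N2}.
Enumerating:
  P1: N4 <- N2 -> N6
That exhausts the simple backdoor paths. Count: 1.

1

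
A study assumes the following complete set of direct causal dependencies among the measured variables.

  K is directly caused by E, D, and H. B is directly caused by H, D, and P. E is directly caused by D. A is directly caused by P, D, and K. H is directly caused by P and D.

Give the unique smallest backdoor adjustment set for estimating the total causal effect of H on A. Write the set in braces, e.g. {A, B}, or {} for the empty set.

Variables eligible for adjustment (non-descendants of H, excluding H and A): {D, E, P}.
Backdoor paths from H to A:
  P1: H <- P -> B <- D -> E -> K -> A
  P2: H <- P -> B <- D -> K -> A
  P3: H <- P -> B <- D -> A
  P4: H <- P -> A
  P5: H <- D -> E -> K -> A
  P6: H <- D -> B <- P -> A
  P7: H <- D -> K -> A
  P8: H <- D -> A
The empty set is not sufficient: P4 (H <- P -> A) has no collider blocking it and no conditioned non-collider, so it is open.
Try {D, P}:
  P1: blocked at fork node P ∈ conditioning set.
  P2: blocked at fork node P ∈ conditioning set.
  P3: blocked at fork node P ∈ conditioning set.
  P4: blocked at fork node P ∈ conditioning set.
  P5: blocked at fork node D ∈ conditioning set.
  P6: blocked at fork node D ∈ conditioning set.
  P7: blocked at fork node D ∈ conditioning set.
  P8: blocked at fork node D ∈ conditioning set.
{D, P} contains no descendant of H and blocks every backdoor path.
Every element of {D, P} is needed (dropping D leaves P5 open; dropping P leaves P4 open), so no proper subset is valid.
Among all size-2 subsets of the eligible variables, only {D, P} blocks every backdoor path, so it is the unique smallest valid adjustment set.

{D, P}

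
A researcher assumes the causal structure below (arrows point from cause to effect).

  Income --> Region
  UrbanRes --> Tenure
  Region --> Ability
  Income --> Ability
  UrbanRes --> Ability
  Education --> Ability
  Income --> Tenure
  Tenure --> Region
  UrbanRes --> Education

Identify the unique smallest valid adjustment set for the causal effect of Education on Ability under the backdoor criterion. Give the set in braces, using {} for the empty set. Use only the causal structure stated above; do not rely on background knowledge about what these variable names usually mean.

Variables eligible for adjustment (non-descendants of Education, excluding Education and Ability): {Income, Region, Tenure, UrbanRes}.
Backdoor paths from Education to Ability:
  P1: Education <- UrbanRes -> Tenure <- Income -> Region -> Ability
  P2: Education <- UrbanRes -> Tenure <- Income -> Ability
  P3: Education <- UrbanRes -> Tenure -> Region <- Income -> Ability
  P4: Education <- UrbanRes -> Tenure -> Region -> Ability
  P5: Education <- UrbanRes -> Ability
The empty set is not sufficient: P4 (Education <- UrbanRes -> Tenure -> Region -> Ability) has no collider blocking it and no conditioned non-collider, so it is open.
Try {UrbanRes}:
  P1: blocked at fork node UrbanRes ∈ conditioning set.
  P2: blocked at fork node UrbanRes ∈ conditioning set.
  P3: blocked at fork node UrbanRes ∈ conditioning set.
  P4: blocked at fork node UrbanRes ∈ conditioning set.
  P5: blocked at fork node UrbanRes ∈ conditioning set.
{UrbanRes} contains no descendant of Education and blocks every backdoor path.
No other singleton works — e.g. {Income} leaves P4 open — so {UrbanRes} is the unique smallest valid adjustment set.

{UrbanRes}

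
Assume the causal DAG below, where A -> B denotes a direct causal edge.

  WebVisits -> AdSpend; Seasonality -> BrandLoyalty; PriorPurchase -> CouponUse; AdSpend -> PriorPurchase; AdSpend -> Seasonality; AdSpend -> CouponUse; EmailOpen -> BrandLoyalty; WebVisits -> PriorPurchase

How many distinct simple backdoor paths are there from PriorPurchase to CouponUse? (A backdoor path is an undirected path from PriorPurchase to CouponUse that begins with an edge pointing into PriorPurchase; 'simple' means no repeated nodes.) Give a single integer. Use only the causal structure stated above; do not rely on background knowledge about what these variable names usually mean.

2

A backdoor path from PriorPurchase to CouponUse is any simple undirected path whose first edge points into PriorPurchase (i.e. leaves PriorPurchase via a parent).
Parents of PriorPurchase: {AdSpend, WebVisits}.
Enumerating:
  P1: PriorPurchase <- WebVisits -> AdSpend -> CouponUse
  P2: PriorPurchase <- AdSpend -> CouponUse
That exhausts the simple backdoor paths. Count: 2.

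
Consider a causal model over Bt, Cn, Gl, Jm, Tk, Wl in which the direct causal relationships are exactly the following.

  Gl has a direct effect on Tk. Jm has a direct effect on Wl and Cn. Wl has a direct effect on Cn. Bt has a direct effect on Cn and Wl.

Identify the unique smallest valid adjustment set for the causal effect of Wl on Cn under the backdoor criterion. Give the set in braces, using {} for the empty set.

{Bt, Jm}

Variables eligible for adjustment (non-descendants of Wl, excluding Wl and Cn): {Bt, Gl, Jm, Tk}.
Backdoor paths from Wl to Cn:
  P1: Wl <- Jm -> Cn
  P2: Wl <- Bt -> Cn
The empty set is not sufficient: P1 (Wl <- Jm -> Cn) has no collider blocking it and no conditioned non-collider, so it is open.
Try {Bt, Jm}:
  P1: blocked at fork node Jm ∈ conditioning set.
  P2: blocked at fork node Bt ∈ conditioning set.
{Bt, Jm} contains no descendant of Wl and blocks every backdoor path.
Every element of {Bt, Jm} is needed (dropping Bt leaves P2 open; dropping Jm leaves P1 open), so no proper subset is valid.
Among all size-2 subsets of the eligible variables, only {Bt, Jm} blocks every backdoor path, so it is the unique smallest valid adjustment set.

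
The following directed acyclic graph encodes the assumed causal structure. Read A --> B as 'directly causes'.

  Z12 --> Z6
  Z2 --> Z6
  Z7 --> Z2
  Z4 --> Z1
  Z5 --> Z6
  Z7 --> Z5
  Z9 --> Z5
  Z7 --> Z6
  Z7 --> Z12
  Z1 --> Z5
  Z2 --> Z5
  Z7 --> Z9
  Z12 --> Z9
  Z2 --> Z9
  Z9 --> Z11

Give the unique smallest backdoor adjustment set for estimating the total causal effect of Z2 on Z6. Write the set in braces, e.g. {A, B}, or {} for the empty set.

{Z7}

Variables eligible for adjustment (non-descendants of Z2, excluding Z2 and Z6): {Z1, Z12, Z4, Z7}.
Backdoor paths from Z2 to Z6:
  P1: Z2 <- Z7 -> Z12 -> Z9 -> Z5 -> Z6
  P2: Z2 <- Z7 -> Z12 -> Z6
  P3: Z2 <- Z7 -> Z9 <- Z12 -> Z6
  P4: Z2 <- Z7 -> Z9 -> Z5 -> Z6
  P5: Z2 <- Z7 -> Z5 <- Z9 <- Z12 -> Z6
  P6: Z2 <- Z7 -> Z5 -> Z6
  P7: Z2 <- Z7 -> Z6
The empty set is not sufficient: P1 (Z2 <- Z7 -> Z12 -> Z9 -> Z5 -> Z6) has no collider blocking it and no conditioned non-collider, so it is open.
Try {Z7}:
  P1: blocked at fork node Z7 ∈ conditioning set.
  P2: blocked at fork node Z7 ∈ conditioning set.
  P3: blocked at fork node Z7 ∈ conditioning set.
  P4: blocked at fork node Z7 ∈ conditioning set.
  P5: blocked at fork node Z7 ∈ conditioning set.
  P6: blocked at fork node Z7 ∈ conditioning set.
  P7: blocked at fork node Z7 ∈ conditioning set.
{Z7} contains no descendant of Z2 and blocks every backdoor path.
No other singleton works — e.g. {Z12} leaves P4 open — so {Z7} is the unique smallest valid adjustment set.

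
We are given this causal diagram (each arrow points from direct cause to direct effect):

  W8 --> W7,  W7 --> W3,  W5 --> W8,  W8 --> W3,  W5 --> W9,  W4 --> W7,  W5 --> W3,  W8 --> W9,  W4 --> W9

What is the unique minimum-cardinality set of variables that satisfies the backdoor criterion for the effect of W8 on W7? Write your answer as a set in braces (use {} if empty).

Variables eligible for adjustment (non-descendants of W8, excluding W8 and W7): {W4, W5}.
Backdoor paths from W8 to W7:
  P1: W8 <- W5 -> W3 <- W7
  P2: W8 <- W5 -> W9 <- W4 -> W7
Each backdoor path contains an unconditioned collider, so every path is already blocked with the empty conditioning set:
  P1: blocked at collider W3 (neither it nor any descendant is in the conditioning set).
  P2: blocked at collider W9 (neither it nor any descendant is in the conditioning set).
The empty set is therefore the unique smallest valid set.

{}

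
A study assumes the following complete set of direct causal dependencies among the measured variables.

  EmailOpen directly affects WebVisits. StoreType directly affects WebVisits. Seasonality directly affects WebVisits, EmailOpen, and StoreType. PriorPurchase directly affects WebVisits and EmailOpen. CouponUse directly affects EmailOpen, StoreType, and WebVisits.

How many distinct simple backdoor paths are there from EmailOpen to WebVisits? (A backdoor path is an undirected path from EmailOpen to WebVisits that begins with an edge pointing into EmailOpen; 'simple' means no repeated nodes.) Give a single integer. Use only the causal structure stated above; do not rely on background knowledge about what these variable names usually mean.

A backdoor path from EmailOpen to WebVisits is any simple undirected path whose first edge points into EmailOpen (i.e. leaves EmailOpen via a parent).
Parents of EmailOpen: {CouponUse, PriorPurchase, Seasonality}.
Enumerating:
  P1: EmailOpen <- PriorPurchase -> WebVisits
  P2: EmailOpen <- Seasonality -> StoreType <- CouponUse -> WebVisits
  P3: EmailOpen <- Seasonality -> StoreType -> WebVisits
  P4: EmailOpen <- Seasonality -> WebVisits
  P5: EmailOpen <- CouponUse -> StoreType <- Seasonality -> WebVisits
  P6: EmailOpen <- CouponUse -> StoreType -> WebVisits
  P7: EmailOpen <- CouponUse -> WebVisits
That exhausts the simple backdoor paths. Count: 7.

7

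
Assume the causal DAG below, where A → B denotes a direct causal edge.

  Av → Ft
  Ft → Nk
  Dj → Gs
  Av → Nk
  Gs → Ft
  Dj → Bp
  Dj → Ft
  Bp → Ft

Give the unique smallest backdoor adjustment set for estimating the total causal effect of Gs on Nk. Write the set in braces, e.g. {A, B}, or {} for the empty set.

{Dj}

Variables eligible for adjustment (non-descendants of Gs, excluding Gs and Nk): {Av, Bp, Dj}.
Backdoor paths from Gs to Nk:
  P1: Gs <- Dj -> Bp -> Ft <- Av -> Nk
  P2: Gs <- Dj -> Bp -> Ft -> Nk
  P3: Gs <- Dj -> Ft <- Av -> Nk
  P4: Gs <- Dj -> Ft -> Nk
The empty set is not sufficient: P2 (Gs <- Dj -> Bp -> Ft -> Nk) has no collider blocking it and no conditioned non-collider, so it is open.
Try {Dj}:
  P1: blocked at fork node Dj ∈ conditioning set.
  P2: blocked at fork node Dj ∈ conditioning set.
  P3: blocked at fork node Dj ∈ conditioning set.
  P4: blocked at fork node Dj ∈ conditioning set.
{Dj} contains no descendant of Gs and blocks every backdoor path.
No other singleton works — e.g. {Av} leaves P2 open — so {Dj} is the unique smallest valid adjustment set.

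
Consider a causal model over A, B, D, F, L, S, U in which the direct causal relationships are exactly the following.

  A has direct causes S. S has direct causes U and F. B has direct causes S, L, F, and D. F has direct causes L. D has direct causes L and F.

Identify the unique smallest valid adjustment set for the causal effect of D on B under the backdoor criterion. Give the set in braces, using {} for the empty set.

{F, L}

Variables eligible for adjustment (non-descendants of D, excluding D and B): {A, F, L, S, U}.
Backdoor paths from D to B:
  P1: D <- L -> F -> S -> B
  P2: D <- L -> F -> B
  P3: D <- L -> B
  P4: D <- F <- L -> B
  P5: D <- F -> S -> B
  P6: D <- F -> B
The empty set is not sufficient: P1 (D <- L -> F -> S -> B) has no collider blocking it and no conditioned non-collider, so it is open.
Try {F, L}:
  P1: blocked at fork node L ∈ conditioning set.
  P2: blocked at fork node L ∈ conditioning set.
  P3: blocked at fork node L ∈ conditioning set.
  P4: blocked at chain node F ∈ conditioning set.
  P5: blocked at fork node F ∈ conditioning set.
  P6: blocked at fork node F ∈ conditioning set.
{F, L} contains no descendant of D and blocks every backdoor path.
Every element of {F, L} is needed (dropping F leaves P5 open; dropping L leaves P3 open), so no proper subset is valid.
Among all size-2 subsets of the eligible variables, only {F, L} blocks every backdoor path, so it is the unique smallest valid adjustment set.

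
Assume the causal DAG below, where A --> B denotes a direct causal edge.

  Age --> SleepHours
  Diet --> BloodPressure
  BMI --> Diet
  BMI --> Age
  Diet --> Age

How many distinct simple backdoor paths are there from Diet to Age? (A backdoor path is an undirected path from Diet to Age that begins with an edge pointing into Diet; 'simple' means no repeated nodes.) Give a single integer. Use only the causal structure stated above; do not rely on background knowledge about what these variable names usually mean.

A backdoor path from Diet to Age is any simple undirected path whose first edge points into Diet (i.e. leaves Diet via a parent).
Parents of Diet: {BMI}.
Enumerating:
  P1: Diet <- BMI -> Age
That exhausts the simple backdoor paths. Count: 1.

1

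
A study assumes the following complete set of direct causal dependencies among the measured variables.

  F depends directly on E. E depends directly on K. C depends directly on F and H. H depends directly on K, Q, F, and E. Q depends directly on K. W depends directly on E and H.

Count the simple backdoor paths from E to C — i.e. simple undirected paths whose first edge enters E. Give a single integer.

4

A backdoor path from E to C is any simple undirected path whose first edge points into E (i.e. leaves E via a parent).
Parents of E: {K}.
Enumerating:
  P1: E <- K -> Q -> H <- F -> C
  P2: E <- K -> Q -> H -> C
  P3: E <- K -> H <- F -> C
  P4: E <- K -> H -> C
That exhausts the simple backdoor paths. Count: 4.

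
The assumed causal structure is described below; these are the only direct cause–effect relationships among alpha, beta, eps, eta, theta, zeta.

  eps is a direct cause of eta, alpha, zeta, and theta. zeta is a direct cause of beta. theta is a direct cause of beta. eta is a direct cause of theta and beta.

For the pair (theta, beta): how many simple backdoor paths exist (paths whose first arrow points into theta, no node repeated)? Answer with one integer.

4

A backdoor path from theta to beta is any simple undirected path whose first edge points into theta (i.e. leaves theta via a parent).
Parents of theta: {eps, eta}.
Enumerating:
  P1: theta <- eps -> eta -> beta
  P2: theta <- eps -> zeta -> beta
  P3: theta <- eta <- eps -> zeta -> beta
  P4: theta <- eta -> beta
That exhausts the simple backdoor paths. Count: 4.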